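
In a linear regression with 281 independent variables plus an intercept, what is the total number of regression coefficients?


Each predictor gets one coefficient, plus one intercept.
Total parameters = 281 + 1 = 282.

282


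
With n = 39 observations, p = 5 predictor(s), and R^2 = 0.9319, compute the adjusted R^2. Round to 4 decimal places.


Plug in: Adj R^2 = 1 - (1 - 0.9319) * 38/33.
= 1 - 0.0681 * 38/33
= 1 - 2.5878 / 33
= 1 - 0.0784 = 0.9216.

0.9216


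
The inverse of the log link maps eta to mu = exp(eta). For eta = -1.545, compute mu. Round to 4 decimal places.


The inverse log link gives:
mu = exp(-1.545) = 0.2133.

0.2133


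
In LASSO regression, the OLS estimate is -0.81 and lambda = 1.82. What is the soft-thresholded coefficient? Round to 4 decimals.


|beta_OLS| = 0.81.
lambda = 1.82.
Since |beta| <= lambda, the coefficient is set to 0.
Result = 0.0000.

0.0000


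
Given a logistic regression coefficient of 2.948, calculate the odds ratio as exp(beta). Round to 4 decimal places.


exp(2.948) = 19.0678.
So the odds ratio is 19.0678.

19.0678


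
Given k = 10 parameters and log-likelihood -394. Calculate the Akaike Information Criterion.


AIC = 2k - 2*loglik = 2(10) - 2(-394).
= 20 + 788 = 808.

808


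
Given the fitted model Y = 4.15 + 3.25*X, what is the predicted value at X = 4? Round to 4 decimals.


Plug X = 4 into Y = 4.15 + 3.25*X:
Y = 4.15 + 13.0000 = 17.1500.

17.1500


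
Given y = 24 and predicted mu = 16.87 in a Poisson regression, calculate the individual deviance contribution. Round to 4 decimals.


y/mu = 24/16.87 = 1.422644 (approx.), and ln(24/16.87) = 0.352517.
y * ln(y/mu) = 24 * 0.352517 = 8.460408.
y - mu = 7.13.
D = 2 * (8.460408 - 7.13) = 2.660816, which rounds to 2.6608.

2.6608


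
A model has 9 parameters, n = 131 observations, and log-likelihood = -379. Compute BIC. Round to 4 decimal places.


ln(131) = 4.875197.
k * ln(n) = 9 * 4.875197 = 43.876773.
-2L = 758.
BIC = 43.876773 + 758 = 801.876773, which rounds to 801.8768.

801.8768


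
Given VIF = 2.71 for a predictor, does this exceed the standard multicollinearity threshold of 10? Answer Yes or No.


The threshold is 10.
VIF = 2.71 is < 10.
Multicollinearity indication: No.

No


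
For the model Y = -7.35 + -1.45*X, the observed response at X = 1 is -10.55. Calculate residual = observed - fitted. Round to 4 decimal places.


Predicted = -7.35 + -1.45 * 1 = -8.8000.
Residual = -10.55 - -8.8000 = -1.7500.

-1.7500


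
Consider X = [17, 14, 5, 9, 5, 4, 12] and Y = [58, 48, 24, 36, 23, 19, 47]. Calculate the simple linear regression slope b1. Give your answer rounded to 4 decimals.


The sample means are xbar = 9.4286 and ybar = 36.4286.
Compute S_xx = 153.7143 and S_xy = 452.7143.
Slope b1 = S_xy / S_xx = 452.7143 / 153.7143 = 2.9452.

2.9452


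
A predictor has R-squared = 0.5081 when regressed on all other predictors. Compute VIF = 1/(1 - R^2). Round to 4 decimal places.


Denominator: 1 - 0.5081 = 0.4919.
VIF = 1 / 0.4919 = 2.0329.

2.0329


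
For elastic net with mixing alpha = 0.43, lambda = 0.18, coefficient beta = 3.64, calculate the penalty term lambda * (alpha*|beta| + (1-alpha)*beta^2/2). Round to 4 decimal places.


L1 component = 0.43 * |3.64| = 1.5652.
L2 component = 0.57 * 3.64^2 / 2 = 3.7761.
Penalty = 0.18 * (1.5652 + 3.7761) = 0.18 * 5.3413 = 0.9614.

0.9614


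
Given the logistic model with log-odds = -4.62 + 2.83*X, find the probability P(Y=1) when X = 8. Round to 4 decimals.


Linear predictor: z = -4.62 + 2.83 * 8 = 18.0200.
P = 1/(1 + exp(-18.0200)) = 1/(1 + 0.0000) = 1.0000.

1.0000


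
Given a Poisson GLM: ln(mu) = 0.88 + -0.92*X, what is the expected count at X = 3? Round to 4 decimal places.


Linear predictor: eta = 0.88 + (-0.92)(3) = -1.8800.
Expected count: mu = exp(-1.8800) = 0.1526.

0.1526


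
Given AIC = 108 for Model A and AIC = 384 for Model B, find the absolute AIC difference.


Absolute difference = |108 - 384| = 276.
The model with lower AIC (A) is preferred.

276


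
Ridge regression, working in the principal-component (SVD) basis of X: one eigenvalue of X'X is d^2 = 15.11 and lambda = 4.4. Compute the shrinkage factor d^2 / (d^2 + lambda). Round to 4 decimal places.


Denominator = d^2 + lambda = 15.11 + 4.4 = 19.5100.
Shrinkage = 15.11 / 19.5100 = 0.7745.

0.7745


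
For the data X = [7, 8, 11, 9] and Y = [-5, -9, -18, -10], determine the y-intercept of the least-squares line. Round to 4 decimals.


First find the slope: b1 = -3.1429.
Means: xbar = 8.7500, ybar = -10.5000.
b0 = ybar - b1 * xbar = -10.5000 - -3.1429 * 8.7500 = 17.0000.

17.0000


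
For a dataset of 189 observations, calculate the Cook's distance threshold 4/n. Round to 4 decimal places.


Using the rule of thumb:
Threshold = 4 / 189 = 0.0212.

0.0212


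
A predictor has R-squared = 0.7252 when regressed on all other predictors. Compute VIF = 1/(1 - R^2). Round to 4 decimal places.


Using VIF = 1/(1 - R^2_j):
1 - 0.7252 = 0.2748.
VIF = 3.6390.

3.6390


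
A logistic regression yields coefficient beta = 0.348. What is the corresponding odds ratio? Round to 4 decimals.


The odds ratio is computed as:
OR = e^(0.348) = 1.4162.

1.4162


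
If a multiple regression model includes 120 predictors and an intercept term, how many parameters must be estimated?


Each predictor gets one coefficient, plus one intercept.
Total parameters = 120 + 1 = 121.

121


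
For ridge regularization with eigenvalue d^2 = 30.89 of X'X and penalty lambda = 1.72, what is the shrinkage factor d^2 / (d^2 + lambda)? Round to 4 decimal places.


d^2 + lambda = 30.89 + 1.72 = 32.6100.
Shrinkage factor = 30.89/32.6100 = 0.9473.

0.9473


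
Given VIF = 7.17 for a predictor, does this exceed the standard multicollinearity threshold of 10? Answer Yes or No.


Compare VIF = 7.17 to the threshold of 10.
7.17 < 10, so the answer is No.

No


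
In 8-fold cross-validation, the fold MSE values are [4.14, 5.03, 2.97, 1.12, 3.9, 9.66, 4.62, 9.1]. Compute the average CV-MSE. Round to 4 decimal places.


Total MSE across folds = 40.5400.
CV-MSE = 40.5400/8 = 5.0675.

5.0675


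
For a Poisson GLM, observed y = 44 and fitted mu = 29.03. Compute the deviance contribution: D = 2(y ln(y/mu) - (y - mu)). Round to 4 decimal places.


First: ln(44/29.03) = 0.415860.
Then: 44 * 0.415860 = 18.297840.
y - mu = 44 - 29.03 = 14.97.
D = 2(18.297840 - 14.97) = 6.655680, which rounds to 6.6557.

6.6557


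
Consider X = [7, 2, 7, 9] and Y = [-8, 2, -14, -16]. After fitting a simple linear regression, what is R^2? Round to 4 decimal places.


Fit the OLS line: b0 = 7.1215, b1 = -2.5794.
SSres = 18.0187.
SStot = 196.0000.
R^2 = 1 - 18.0187/196.0000 = 0.9081.

0.9081


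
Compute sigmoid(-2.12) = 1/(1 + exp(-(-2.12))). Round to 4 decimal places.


exp(2.1200) = 8.3311.
1 + exp(-z) = 9.3311.
sigmoid = 1/9.3311 = 0.1072.

0.1072


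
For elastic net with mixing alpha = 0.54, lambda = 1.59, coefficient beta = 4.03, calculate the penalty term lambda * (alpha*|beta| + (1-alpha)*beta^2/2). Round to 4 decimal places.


alpha * |beta| = 0.54 * 4.03 = 2.1762.
(1-alpha) * beta^2/2 = 0.46 * 16.2409/2 = 3.7354.
Total = 1.59 * (2.1762 + 3.7354) = 9.3995.

9.3995


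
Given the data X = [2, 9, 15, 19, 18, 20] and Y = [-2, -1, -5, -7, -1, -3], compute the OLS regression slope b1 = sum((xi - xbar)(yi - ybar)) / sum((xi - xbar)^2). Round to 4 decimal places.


First compute the means: xbar = 13.8333, ybar = -3.1667.
Then S_xx = sum((xi - xbar)^2) = 246.8333.
S_xy = sum((xi - xbar)(yi - ybar)) = -36.1667.
b1 = S_xy / S_xx = -36.1667 / 246.8333 = -0.1465.

-0.1465


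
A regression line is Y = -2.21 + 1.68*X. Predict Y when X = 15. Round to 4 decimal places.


Plug X = 15 into Y = -2.21 + 1.68*X:
Y = -2.21 + 25.2000 = 22.9900.

22.9900


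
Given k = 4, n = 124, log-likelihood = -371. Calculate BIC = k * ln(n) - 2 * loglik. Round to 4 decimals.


k * ln(n) = 4 * ln(124) = 4 * 4.820282 = 19.281128.
-2 * loglik = -2 * (-371) = 742.
BIC = 19.281128 + 742 = 761.281128, which rounds to 761.2811.

761.2811


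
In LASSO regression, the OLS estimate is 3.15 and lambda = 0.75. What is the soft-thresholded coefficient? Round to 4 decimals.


Absolute value: |3.15| = 3.15.
Compare to lambda = 0.75.
Since |beta| > lambda, coefficient = sign(beta)*(|beta| - lambda) = 2.4000.

2.4000


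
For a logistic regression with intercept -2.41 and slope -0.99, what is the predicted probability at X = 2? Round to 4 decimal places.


z = -2.41 + -0.99 * 2 = -4.3900.
Sigmoid: P = 1 / (1 + exp(4.3900)) = 0.0122.

0.0122


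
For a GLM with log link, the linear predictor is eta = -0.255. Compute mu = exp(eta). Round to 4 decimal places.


Apply the inverse link:
mu = e^-0.255 = 0.7749.

0.7749


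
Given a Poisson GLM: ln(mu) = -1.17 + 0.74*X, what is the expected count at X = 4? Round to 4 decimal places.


eta = -1.17 + 0.74 * 4 = 1.7900.
mu = exp(1.7900) = 5.9895.

5.9895


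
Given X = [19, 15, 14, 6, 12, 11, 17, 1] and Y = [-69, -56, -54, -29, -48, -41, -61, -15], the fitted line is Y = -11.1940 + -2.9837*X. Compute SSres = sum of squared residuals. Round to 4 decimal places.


For each point, residual = actual - predicted.
Residuals: [-1.1157, -0.0505, -1.0342, 0.0962, -1.0016, 3.0147, 0.9169, -0.8223].
Sum of squared residuals = 13.9347.

13.9347


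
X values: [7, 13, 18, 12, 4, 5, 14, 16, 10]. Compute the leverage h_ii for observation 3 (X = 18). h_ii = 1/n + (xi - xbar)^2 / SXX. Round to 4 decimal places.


n = 9, xbar = 11.0000.
SXX = sum((xi - xbar)^2) = 190.0000.
h = 1/9 + (18 - 11.0000)^2 / 190.0000 = 0.3690.

0.3690


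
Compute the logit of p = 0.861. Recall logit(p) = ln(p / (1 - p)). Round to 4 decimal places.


The odds are p/(1-p) = 0.861 / 0.139 = 6.1942.
logit(p) = ln(6.1942) = 1.8236.

1.8236


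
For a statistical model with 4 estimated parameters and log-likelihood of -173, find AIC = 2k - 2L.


AIC = 2k - 2*loglik = 2(4) - 2(-173).
= 8 + 346 = 354.

354


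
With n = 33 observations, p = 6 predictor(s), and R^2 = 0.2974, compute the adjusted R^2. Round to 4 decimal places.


Using the formula:
(1 - 0.2974) = 0.7026.
Multiply by 32/26: 0.7026 * 32 = 22.4832, then 22.4832 / 26 = 0.8647.
Adj R^2 = 1 - 0.8647 = 0.1353.

0.1353


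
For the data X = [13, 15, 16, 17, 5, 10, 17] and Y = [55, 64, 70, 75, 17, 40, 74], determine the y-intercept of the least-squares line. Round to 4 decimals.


Compute b1 = 4.8127 from the OLS formula.
With xbar = 13.2857 and ybar = 56.4286, the intercept is:
b0 = 56.4286 - 4.8127 * 13.2857 = -7.5109.

-7.5109


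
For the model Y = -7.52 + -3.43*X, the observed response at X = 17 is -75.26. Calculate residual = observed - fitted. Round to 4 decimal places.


Fitted value at X = 17 is yhat = -7.52 + -3.43*17 = -65.8300.
Residual = -75.26 - -65.8300 = -9.4300.

-9.4300


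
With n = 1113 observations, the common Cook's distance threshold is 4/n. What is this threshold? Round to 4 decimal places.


The threshold is 4/n.
4/1113 = 0.0036.

0.0036


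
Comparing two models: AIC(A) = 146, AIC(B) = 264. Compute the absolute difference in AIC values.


Compute |146 - 264| = 118.
Model A has the smaller AIC.

118


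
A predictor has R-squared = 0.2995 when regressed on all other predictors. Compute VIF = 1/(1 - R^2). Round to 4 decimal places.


Using VIF = 1/(1 - R^2_j):
1 - 0.2995 = 0.7005.
VIF = 1.4276.

1.4276


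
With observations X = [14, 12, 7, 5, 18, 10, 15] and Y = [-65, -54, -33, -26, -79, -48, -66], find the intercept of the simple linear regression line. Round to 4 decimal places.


The slope is b1 = -4.1205.
Sample means are xbar = 11.5714 and ybar = -53.0000.
Intercept: b0 = -53.0000 - (-4.1205)(11.5714) = -5.3205.

-5.3205


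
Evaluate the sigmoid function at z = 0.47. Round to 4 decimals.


exp(-0.4700) = 0.6250.
1 + exp(-z) = 1.6250.
sigmoid = 1/1.6250 = 0.6154.

0.6154


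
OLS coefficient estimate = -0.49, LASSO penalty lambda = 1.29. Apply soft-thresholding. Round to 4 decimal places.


Absolute value: |-0.49| = 0.49.
Compare to lambda = 1.29.
Since |beta| <= lambda, the coefficient is set to 0.

0.0000


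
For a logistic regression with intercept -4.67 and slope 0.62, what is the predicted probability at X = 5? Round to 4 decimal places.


Linear predictor: z = -4.67 + 0.62 * 5 = -1.5700.
P = 1/(1 + exp(1.5700)) = 1/(1 + 4.8066) = 0.1722.

0.1722


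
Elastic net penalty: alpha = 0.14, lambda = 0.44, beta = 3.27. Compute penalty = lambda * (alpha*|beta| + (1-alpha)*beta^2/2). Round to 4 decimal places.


alpha * |beta| = 0.14 * 3.27 = 0.4578.
(1-alpha) * beta^2/2 = 0.86 * 10.6929/2 = 4.5979.
Total = 0.44 * (0.4578 + 4.5979) = 2.2245.

2.2245


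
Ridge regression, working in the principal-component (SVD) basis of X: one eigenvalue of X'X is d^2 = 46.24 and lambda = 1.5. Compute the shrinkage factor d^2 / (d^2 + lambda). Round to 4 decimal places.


Denominator = d^2 + lambda = 46.24 + 1.5 = 47.7400.
Shrinkage = 46.24 / 47.7400 = 0.9686.

0.9686


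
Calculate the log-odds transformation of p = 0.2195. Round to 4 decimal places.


Compute the odds: 0.2195/0.7805 = 0.2812.
Take the natural log: ln(0.2812) = -1.2686.

-1.2686


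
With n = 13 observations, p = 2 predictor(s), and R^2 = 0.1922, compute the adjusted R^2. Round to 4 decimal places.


Plug in: Adj R^2 = 1 - (1 - 0.1922) * 12/10.
= 1 - 0.8078 * 12/10
= 1 - 9.6936 / 10
= 1 - 0.9694 = 0.0306.

0.0306


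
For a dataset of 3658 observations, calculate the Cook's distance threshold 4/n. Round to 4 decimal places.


The threshold is 4/n.
4/3658 = 0.0011.

0.0011


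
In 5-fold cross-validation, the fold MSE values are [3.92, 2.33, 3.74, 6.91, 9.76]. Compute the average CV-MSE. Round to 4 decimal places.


Add all fold MSEs: 26.6600.
Divide by k = 5: 26.6600/5 = 5.3320.

5.3320


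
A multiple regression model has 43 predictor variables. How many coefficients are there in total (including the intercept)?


Including the intercept, the model has 43 predictor coefficients + 1 intercept.
Total = 44.

44


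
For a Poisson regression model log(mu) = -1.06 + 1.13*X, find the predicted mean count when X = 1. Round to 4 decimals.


Compute eta = -1.06 + 1.13 * 1 = 0.0700.
Apply inverse link: mu = e^0.0700 = 1.0725.

1.0725


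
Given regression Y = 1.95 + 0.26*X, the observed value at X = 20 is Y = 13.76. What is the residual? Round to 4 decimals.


Compute yhat = 1.95 + (0.26)(20) = 7.1500.
Residual = actual - predicted = 13.76 - 7.1500 = 6.6100.

6.6100


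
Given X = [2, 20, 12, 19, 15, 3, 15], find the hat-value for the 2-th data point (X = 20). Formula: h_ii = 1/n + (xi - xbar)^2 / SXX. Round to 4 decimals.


n = 7, xbar = 12.2857.
SXX = sum((xi - xbar)^2) = 311.4286.
h = 1/7 + (20 - 12.2857)^2 / 311.4286 = 0.3339.

0.3339


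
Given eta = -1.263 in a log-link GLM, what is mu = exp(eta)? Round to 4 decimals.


mu = exp(eta) = exp(-1.263).
= 0.2828.

0.2828


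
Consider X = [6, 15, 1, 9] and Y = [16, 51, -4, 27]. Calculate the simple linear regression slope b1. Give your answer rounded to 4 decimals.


Calculate xbar = 7.7500, ybar = 22.5000.
S_xx = 102.7500, S_xy = 402.5000.
Using b1 = S_xy / S_xx = 402.5000 / 102.7500, we get b1 = 3.9173.

3.9173


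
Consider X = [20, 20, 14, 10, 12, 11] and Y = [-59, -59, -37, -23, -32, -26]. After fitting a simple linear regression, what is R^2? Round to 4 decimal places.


Fit the OLS line: b0 = 12.5461, b1 = -3.5779.
SSres = 3.6047.
SStot = 1277.3333.
R^2 = 1 - 3.6047/1277.3333 = 0.9972.

0.9972


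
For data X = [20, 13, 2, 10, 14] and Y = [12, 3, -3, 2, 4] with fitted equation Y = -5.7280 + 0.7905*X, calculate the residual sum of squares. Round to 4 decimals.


Predicted values from Y = -5.7280 + 0.7905*X.
Residuals: [1.9180, -1.5485, 1.1470, -0.1770, -1.3390].
SSres = 9.2164.

9.2164


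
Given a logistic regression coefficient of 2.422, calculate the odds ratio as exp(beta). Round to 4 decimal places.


Odds ratio = exp(beta) = exp(2.422).
= 11.2684.

11.2684


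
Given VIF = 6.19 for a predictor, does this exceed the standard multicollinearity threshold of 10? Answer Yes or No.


The threshold is 10.
VIF = 6.19 is < 10.
Multicollinearity indication: No.

No


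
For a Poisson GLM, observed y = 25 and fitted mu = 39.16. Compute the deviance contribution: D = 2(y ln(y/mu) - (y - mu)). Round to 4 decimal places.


First: ln(25/39.16) = -0.448780.
Then: 25 * -0.448780 = -11.219500.
y - mu = 25 - 39.16 = -14.16.
D = 2(-11.219500 - -14.16) = 5.881000, which rounds to 5.8810.

5.8810


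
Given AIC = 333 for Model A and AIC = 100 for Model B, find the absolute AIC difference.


|AIC_A - AIC_B| = |333 - 100| = 233.
Model B is preferred (lower AIC).

233


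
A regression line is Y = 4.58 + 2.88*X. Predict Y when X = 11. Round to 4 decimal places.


Plug X = 11 into Y = 4.58 + 2.88*X:
Y = 4.58 + 31.6800 = 36.2600.

36.2600


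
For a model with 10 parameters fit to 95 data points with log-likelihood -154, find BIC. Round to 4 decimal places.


Compute k*ln(n) = 10*ln(95) = 10*4.553877 = 45.538770.
Then -2*loglik = 308.
BIC = 45.538770 + 308 = 353.538770, which rounds to 353.5388.

353.5388


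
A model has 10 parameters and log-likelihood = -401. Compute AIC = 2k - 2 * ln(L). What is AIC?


AIC = 2*10 - 2*(-401).
= 20 + 802 = 822.

822


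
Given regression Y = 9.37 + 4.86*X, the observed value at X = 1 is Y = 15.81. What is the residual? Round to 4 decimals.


Compute yhat = 9.37 + (4.86)(1) = 14.2300.
Residual = actual - predicted = 15.81 - 14.2300 = 1.5800.

1.5800


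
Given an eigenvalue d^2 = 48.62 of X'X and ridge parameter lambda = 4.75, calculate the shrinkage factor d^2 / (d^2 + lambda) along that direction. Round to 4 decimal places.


Denominator = d^2 + lambda = 48.62 + 4.75 = 53.3700.
Shrinkage = 48.62 / 53.3700 = 0.9110.

0.9110


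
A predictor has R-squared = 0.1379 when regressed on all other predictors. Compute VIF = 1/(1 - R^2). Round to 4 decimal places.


Denominator: 1 - 0.1379 = 0.8621.
VIF = 1 / 0.8621 = 1.1600.

1.1600


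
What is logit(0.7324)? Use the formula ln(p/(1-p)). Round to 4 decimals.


Compute the odds: 0.7324/0.2676 = 2.7369.
Take the natural log: ln(2.7369) = 1.0068.

1.0068


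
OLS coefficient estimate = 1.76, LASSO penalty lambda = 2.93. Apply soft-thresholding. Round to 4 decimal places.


|beta_OLS| = 1.76.
lambda = 2.93.
Since |beta| <= lambda, the coefficient is set to 0.
Result = 0.0000.

0.0000


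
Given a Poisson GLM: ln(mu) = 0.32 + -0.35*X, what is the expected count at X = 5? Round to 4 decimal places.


eta = 0.32 + -0.35 * 5 = -1.4300.
mu = exp(-1.4300) = 0.2393.

0.2393


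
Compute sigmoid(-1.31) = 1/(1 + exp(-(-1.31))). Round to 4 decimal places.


Compute exp(1.3100) = 3.7062.
Sigmoid = 1 / (1 + 3.7062) = 1 / 4.7062 = 0.2125.

0.2125


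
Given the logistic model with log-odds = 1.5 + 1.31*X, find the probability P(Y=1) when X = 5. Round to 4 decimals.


Linear predictor: z = 1.5 + 1.31 * 5 = 8.0500.
P = 1/(1 + exp(-8.0500)) = 1/(1 + 0.0003) = 0.9997.

0.9997


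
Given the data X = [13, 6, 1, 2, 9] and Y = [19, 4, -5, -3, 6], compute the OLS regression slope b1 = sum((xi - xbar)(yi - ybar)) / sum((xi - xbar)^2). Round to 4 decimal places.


Calculate xbar = 6.2000, ybar = 4.2000.
S_xx = 98.8000, S_xy = 183.8000.
Using b1 = S_xy / S_xx = 183.8000 / 98.8000, we get b1 = 1.8603.

1.8603


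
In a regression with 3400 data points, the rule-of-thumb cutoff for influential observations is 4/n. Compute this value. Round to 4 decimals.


Using the rule of thumb:
Threshold = 4 / 3400 = 0.0012.

0.0012


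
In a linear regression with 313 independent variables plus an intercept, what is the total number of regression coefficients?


Total coefficients = number of predictors + 1 (for the intercept).
= 313 + 1 = 314.

314


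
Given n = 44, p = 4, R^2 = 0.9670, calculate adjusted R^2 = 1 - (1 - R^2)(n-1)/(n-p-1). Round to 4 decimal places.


Using the formula:
(1 - 0.9670) = 0.0330.
Multiply by 43/39: 0.0330 * 43 = 1.4190, then 1.4190 / 39 = 0.0364.
Adj R^2 = 1 - 0.0364 = 0.9636.

0.9636


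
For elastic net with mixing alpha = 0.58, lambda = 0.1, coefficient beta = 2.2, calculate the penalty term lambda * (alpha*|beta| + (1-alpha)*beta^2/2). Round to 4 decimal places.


Compute:
L1 = 0.58 * 2.2 = 1.2760.
L2 = 0.42 * 2.2^2 / 2 = 1.0164.
Penalty = 0.1 * (1.2760 + 1.0164) = 0.2292.

0.2292


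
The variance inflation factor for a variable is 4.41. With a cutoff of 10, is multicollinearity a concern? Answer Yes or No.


Check: VIF = 4.41 vs threshold = 10.
Since 4.41 < 10, the answer is No.

No


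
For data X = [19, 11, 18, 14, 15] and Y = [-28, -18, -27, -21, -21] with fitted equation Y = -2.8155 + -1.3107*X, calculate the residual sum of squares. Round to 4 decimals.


For each point, residual = actual - predicted.
Residuals: [-0.2812, -0.7668, -0.5919, 0.1653, 1.4760].
Sum of squared residuals = 3.2233.

3.2233


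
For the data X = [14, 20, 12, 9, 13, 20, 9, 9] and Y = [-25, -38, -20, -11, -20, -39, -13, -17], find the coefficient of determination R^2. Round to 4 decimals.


After computing the OLS fit (b0=7.1508, b1=-2.2661):
SSres = 25.4305, SStot = 782.8750.
R^2 = 1 - 25.4305/782.8750 = 0.9675.

0.9675


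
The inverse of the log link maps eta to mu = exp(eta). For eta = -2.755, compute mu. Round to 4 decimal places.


mu = exp(eta) = exp(-2.755).
= 0.0636.

0.0636


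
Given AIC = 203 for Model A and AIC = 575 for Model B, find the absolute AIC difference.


Absolute difference = |203 - 575| = 372.
The model with lower AIC (A) is preferred.

372


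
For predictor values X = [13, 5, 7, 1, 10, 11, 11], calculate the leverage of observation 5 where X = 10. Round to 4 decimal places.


Compute xbar = 8.2857 with n = 7 observations.
SXX = 105.4286.
Leverage = 1/7 + (10 - 8.2857)^2/105.4286 = 0.1707.

0.1707


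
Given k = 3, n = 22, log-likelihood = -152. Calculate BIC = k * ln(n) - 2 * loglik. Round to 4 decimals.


Compute k*ln(n) = 3*ln(22) = 3*3.091042 = 9.273126.
Then -2*loglik = 304.
BIC = 9.273126 + 304 = 313.273126, which rounds to 313.2731.

313.2731


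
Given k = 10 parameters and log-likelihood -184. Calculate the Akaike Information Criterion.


Compute:
2k = 2*10 = 20.
-2*loglik = -2*(-184) = 368.
AIC = 20 + 368 = 388.

388


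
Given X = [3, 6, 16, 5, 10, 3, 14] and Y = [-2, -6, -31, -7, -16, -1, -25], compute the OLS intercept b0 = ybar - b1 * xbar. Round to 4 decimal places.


The slope is b1 = -2.2140.
Sample means are xbar = 8.1429 and ybar = -12.5714.
Intercept: b0 = -12.5714 - (-2.2140)(8.1429) = 5.4572.

5.4572


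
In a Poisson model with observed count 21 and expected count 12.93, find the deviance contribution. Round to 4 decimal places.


First: ln(21/12.93) = 0.484972.
Then: 21 * 0.484972 = 10.184412.
y - mu = 21 - 12.93 = 8.07.
D = 2(10.184412 - 8.07) = 4.228824, which rounds to 4.2288.

4.2288


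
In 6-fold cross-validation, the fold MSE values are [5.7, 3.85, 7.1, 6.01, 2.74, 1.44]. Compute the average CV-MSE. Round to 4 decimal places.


Total MSE across folds = 26.8400.
CV-MSE = 26.8400/6 = 4.4733.

4.4733


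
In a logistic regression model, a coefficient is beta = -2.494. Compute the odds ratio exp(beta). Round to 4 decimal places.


exp(-2.494) = 0.0826.
So the odds ratio is 0.0826.

0.0826


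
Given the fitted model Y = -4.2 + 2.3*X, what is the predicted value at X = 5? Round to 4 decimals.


Predicted value:
Y = -4.2 + (2.3)(5) = -4.2 + 11.5000 = 7.3000.

7.3000


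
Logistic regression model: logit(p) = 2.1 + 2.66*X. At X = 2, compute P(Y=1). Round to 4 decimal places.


Linear predictor: z = 2.1 + 2.66 * 2 = 7.4200.
P = 1/(1 + exp(-7.4200)) = 1/(1 + 0.0006) = 0.9994.

0.9994


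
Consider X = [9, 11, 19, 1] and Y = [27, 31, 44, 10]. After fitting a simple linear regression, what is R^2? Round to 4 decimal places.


Fit the OLS line: b0 = 9.0976, b1 = 1.8902.
SSres = 4.0244.
SStot = 590.0000.
R^2 = 1 - 4.0244/590.0000 = 0.9932.

0.9932


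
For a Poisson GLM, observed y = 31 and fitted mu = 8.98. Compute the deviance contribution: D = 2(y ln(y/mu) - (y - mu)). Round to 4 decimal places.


y/mu = 31/8.98 = 3.452116 (approx.), and ln(31/8.98) = 1.238987.
y * ln(y/mu) = 31 * 1.238987 = 38.408597.
y - mu = 22.02.
D = 2 * (38.408597 - 22.02) = 32.777194, which rounds to 32.7772.

32.7772


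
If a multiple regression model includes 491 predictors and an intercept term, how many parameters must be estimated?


Including the intercept, the model has 491 predictor coefficients + 1 intercept.
Total = 492.

492


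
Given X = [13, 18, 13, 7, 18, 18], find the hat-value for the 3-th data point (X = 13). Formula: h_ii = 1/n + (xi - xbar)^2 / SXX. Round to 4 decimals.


Mean of X: xbar = 14.5000.
SXX = 97.5000.
For X = 13: h = 1/6 + (13 - 14.5000)^2/97.5000 = 0.1897.

0.1897


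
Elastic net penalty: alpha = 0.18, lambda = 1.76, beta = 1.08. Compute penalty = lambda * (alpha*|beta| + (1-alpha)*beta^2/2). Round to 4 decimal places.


alpha * |beta| = 0.18 * 1.08 = 0.1944.
(1-alpha) * beta^2/2 = 0.82 * 1.1664/2 = 0.4782.
Total = 1.76 * (0.1944 + 0.4782) = 1.1838.

1.1838


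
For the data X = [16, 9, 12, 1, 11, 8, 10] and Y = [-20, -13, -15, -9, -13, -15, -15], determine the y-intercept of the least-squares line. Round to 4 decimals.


Compute b1 = -0.6511 from the OLS formula.
With xbar = 9.5714 and ybar = -14.2857, the intercept is:
b0 = -14.2857 - -0.6511 * 9.5714 = -8.0534.

-8.0534


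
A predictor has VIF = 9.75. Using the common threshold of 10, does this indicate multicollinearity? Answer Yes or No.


The threshold is 10.
VIF = 9.75 is < 10.
Multicollinearity indication: No.

No


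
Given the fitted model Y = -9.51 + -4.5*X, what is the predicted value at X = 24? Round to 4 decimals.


Predicted value:
Y = -9.51 + (-4.5)(24) = -9.51 + -108.0000 = -117.5100.

-117.5100


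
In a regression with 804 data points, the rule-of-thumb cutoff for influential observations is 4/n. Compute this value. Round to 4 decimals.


Cook's distance cutoff = 4/n = 4/804.
= 0.0050.

0.0050


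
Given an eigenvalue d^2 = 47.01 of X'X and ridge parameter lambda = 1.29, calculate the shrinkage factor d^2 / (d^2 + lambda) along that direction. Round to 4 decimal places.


Denominator = d^2 + lambda = 47.01 + 1.29 = 48.3000.
Shrinkage = 47.01 / 48.3000 = 0.9733.

0.9733


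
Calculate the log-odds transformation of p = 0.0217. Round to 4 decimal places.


The odds are p/(1-p) = 0.0217 / 0.9783 = 0.0222.
logit(p) = ln(0.0222) = -3.8085.

-3.8085


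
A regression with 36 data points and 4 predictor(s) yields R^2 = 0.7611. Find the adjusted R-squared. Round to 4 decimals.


Adjusted R^2 = 1 - (1 - R^2) * (n-1)/(n-p-1).
(1 - R^2) = 0.2389.
(n-1)/(n-p-1) = 35/31.
(1 - R^2) * (n-1) = 0.2389 * 35 = 8.3615.
Divide by (n-p-1): 8.3615 / 31 = 0.2697.
Adj R^2 = 1 - 0.2697 = 0.7303.

0.7303


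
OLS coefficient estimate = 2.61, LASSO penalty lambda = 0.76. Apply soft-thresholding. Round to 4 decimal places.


|beta_OLS| = 2.61.
lambda = 0.76.
Since |beta| > lambda, coefficient = sign(beta)*(|beta| - lambda) = 1.8500.
Result = 1.8500.

1.8500


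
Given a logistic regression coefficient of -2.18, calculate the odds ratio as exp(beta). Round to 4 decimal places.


exp(-2.18) = 0.1130.
So the odds ratio is 0.1130.

0.1130


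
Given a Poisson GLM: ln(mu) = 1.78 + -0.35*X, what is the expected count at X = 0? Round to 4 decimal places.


eta = 1.78 + -0.35 * 0 = 1.7800.
mu = exp(1.7800) = 5.9299.

5.9299


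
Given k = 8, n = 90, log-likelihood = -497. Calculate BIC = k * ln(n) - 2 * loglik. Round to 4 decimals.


ln(90) = 4.499810.
k * ln(n) = 8 * 4.499810 = 35.998480.
-2L = 994.
BIC = 35.998480 + 994 = 1029.998480, which rounds to 1029.9985.

1029.9985


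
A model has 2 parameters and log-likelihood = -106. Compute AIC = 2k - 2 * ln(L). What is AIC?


AIC = 2k - 2*loglik = 2(2) - 2(-106).
= 4 + 212 = 216.

216


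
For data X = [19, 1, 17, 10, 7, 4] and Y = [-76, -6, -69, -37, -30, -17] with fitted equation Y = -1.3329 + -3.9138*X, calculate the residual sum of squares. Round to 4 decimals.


Predicted values from Y = -1.3329 + -3.9138*X.
Residuals: [-0.3049, -0.7533, -1.1325, 3.4709, -1.2705, -0.0119].
SSres = 15.6044.

15.6044


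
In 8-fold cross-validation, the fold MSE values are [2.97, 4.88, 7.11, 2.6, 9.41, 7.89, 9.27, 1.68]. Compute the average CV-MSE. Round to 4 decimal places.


Add all fold MSEs: 45.8100.
Divide by k = 8: 45.8100/8 = 5.7263.

5.7263


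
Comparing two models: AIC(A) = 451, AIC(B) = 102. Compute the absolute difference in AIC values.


Absolute difference = |451 - 102| = 349.
The model with lower AIC (B) is preferred.

349


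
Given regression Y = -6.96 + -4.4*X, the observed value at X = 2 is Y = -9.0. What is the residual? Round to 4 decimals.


Predicted = -6.96 + -4.4 * 2 = -15.7600.
Residual = -9.0 - -15.7600 = 6.7600.

6.7600


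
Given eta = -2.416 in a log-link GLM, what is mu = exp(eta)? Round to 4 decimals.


mu = exp(eta) = exp(-2.416).
= 0.0893.

0.0893


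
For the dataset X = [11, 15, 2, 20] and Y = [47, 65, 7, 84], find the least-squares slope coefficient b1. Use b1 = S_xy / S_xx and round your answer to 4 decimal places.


Calculate xbar = 12.0000, ybar = 50.7500.
S_xx = 174.0000, S_xy = 750.0000.
Using b1 = S_xy / S_xx = 750.0000 / 174.0000, we get b1 = 4.3103.

4.3103


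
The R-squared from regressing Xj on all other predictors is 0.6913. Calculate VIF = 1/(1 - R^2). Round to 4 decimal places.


VIF = 1 / (1 - 0.6913).
= 1 / 0.3087 = 3.2394.

3.2394


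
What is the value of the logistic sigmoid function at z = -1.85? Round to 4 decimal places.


Compute exp(1.8500) = 6.3598.
Sigmoid = 1 / (1 + 6.3598) = 1 / 7.3598 = 0.1359.

0.1359


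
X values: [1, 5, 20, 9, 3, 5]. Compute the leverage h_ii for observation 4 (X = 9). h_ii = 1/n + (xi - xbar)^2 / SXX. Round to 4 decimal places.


Mean of X: xbar = 7.1667.
SXX = 232.8333.
For X = 9: h = 1/6 + (9 - 7.1667)^2/232.8333 = 0.1811.

0.1811


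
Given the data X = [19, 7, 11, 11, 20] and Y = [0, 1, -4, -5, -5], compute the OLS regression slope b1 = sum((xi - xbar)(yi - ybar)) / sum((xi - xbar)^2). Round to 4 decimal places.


The sample means are xbar = 13.6000 and ybar = -2.6000.
Compute S_xx = 127.2000 and S_xy = -15.2000.
Slope b1 = S_xy / S_xx = -15.2000 / 127.2000 = -0.1195.

-0.1195


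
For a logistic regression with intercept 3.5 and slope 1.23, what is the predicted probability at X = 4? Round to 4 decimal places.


Linear predictor: z = 3.5 + 1.23 * 4 = 8.4200.
P = 1/(1 + exp(-8.4200)) = 1/(1 + 0.0002) = 0.9998.

0.9998


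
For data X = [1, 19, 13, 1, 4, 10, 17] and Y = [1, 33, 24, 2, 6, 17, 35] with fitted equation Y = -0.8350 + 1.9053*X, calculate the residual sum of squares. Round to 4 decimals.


For each point, residual = actual - predicted.
Residuals: [-0.0703, -2.3657, 0.0661, 0.9297, -0.7862, -1.2180, 3.4449].
Sum of squared residuals = 20.4392.

20.4392


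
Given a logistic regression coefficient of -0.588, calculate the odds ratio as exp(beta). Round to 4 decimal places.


exp(-0.588) = 0.5554.
So the odds ratio is 0.5554.

0.5554


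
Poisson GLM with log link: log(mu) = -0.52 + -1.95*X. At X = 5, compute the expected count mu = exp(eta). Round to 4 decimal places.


eta = -0.52 + -1.95 * 5 = -10.2700.
mu = exp(-10.2700) = 0.0000.

0.0000


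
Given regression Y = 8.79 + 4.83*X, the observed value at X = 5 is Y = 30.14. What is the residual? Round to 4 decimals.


Fitted value at X = 5 is yhat = 8.79 + 4.83*5 = 32.9400.
Residual = 30.14 - 32.9400 = -2.8000.

-2.8000


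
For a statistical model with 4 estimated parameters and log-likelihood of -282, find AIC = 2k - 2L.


AIC = 2*4 - 2*(-282).
= 8 + 564 = 572.

572


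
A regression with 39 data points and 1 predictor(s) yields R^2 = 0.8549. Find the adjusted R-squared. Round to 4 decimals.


Using the formula:
(1 - 0.8549) = 0.1451.
Multiply by 38/37: 0.1451 * 38 = 5.5138, then 5.5138 / 37 = 0.1490.
Adj R^2 = 1 - 0.1490 = 0.8510.

0.8510


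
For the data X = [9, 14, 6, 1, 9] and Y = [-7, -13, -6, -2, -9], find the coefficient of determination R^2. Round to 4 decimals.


The fitted line is Y = -0.9229 + -0.8304*X.
SSres = 2.5881, SStot = 65.2000.
R^2 = 1 - SSres/SStot = 0.9603.

0.9603


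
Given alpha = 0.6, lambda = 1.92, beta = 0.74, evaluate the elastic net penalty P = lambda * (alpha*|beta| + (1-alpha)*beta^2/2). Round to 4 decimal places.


Compute:
L1 = 0.6 * 0.74 = 0.4440.
L2 = 0.4 * 0.74^2 / 2 = 0.1095.
Penalty = 1.92 * (0.4440 + 0.1095) = 1.0628.

1.0628


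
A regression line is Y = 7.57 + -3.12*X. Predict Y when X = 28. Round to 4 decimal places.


Plug X = 28 into Y = 7.57 + -3.12*X:
Y = 7.57 + -87.3600 = -79.7900.

-79.7900


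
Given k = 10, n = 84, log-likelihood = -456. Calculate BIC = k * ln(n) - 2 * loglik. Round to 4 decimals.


ln(84) = 4.430817.
k * ln(n) = 10 * 4.430817 = 44.308170.
-2L = 912.
BIC = 44.308170 + 912 = 956.308170, which rounds to 956.3082.

956.3082


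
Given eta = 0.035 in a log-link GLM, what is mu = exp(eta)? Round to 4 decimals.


mu = exp(eta) = exp(0.035).
= 1.0356.

1.0356


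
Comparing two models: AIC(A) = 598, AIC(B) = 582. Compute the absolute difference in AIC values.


Absolute difference = |598 - 582| = 16.
The model with lower AIC (B) is preferred.

16


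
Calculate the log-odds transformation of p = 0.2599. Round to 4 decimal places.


The odds are p/(1-p) = 0.2599 / 0.7401 = 0.3512.
logit(p) = ln(0.3512) = -1.0465.

-1.0465


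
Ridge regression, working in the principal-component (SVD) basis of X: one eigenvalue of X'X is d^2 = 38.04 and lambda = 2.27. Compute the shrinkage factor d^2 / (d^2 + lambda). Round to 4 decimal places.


d^2 + lambda = 38.04 + 2.27 = 40.3100.
Shrinkage factor = 38.04/40.3100 = 0.9437.

0.9437


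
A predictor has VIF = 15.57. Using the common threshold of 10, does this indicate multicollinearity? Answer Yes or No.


Check: VIF = 15.57 vs threshold = 10.
Since 15.57 >= 10, the answer is Yes.

Yes


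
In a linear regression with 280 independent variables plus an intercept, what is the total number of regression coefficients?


Each predictor gets one coefficient, plus one intercept.
Total parameters = 280 + 1 = 281.

281


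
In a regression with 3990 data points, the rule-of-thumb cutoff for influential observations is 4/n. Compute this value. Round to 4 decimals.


The threshold is 4/n.
4/3990 = 0.0010.

0.0010


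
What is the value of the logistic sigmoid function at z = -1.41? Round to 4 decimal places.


Compute exp(1.4100) = 4.0960.
Sigmoid = 1 / (1 + 4.0960) = 1 / 5.0960 = 0.1962.

0.1962


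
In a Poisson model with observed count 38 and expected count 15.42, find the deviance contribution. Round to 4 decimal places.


First: ln(38/15.42) = 0.901921.
Then: 38 * 0.901921 = 34.272998.
y - mu = 38 - 15.42 = 22.58.
D = 2(34.272998 - 22.58) = 23.385996, which rounds to 23.3860.

23.3860


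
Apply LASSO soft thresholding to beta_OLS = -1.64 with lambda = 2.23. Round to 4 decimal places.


Absolute value: |-1.64| = 1.64.
Compare to lambda = 2.23.
Since |beta| <= lambda, the coefficient is set to 0.

0.0000


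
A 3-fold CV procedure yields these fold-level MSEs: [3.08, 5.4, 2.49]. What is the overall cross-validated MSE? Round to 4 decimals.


Total MSE across folds = 10.9700.
CV-MSE = 10.9700/3 = 3.6567.

3.6567


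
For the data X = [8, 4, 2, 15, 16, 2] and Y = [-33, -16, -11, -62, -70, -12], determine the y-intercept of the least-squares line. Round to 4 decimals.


The slope is b1 = -4.1129.
Sample means are xbar = 7.8333 and ybar = -34.0000.
Intercept: b0 = -34.0000 - (-4.1129)(7.8333) = -1.7826.

-1.7826


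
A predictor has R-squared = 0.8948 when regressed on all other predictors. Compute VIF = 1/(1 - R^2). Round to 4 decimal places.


VIF = 1 / (1 - 0.8948).
= 1 / 0.1052 = 9.5057.

9.5057


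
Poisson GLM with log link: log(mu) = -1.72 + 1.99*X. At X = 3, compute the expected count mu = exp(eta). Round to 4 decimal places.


eta = -1.72 + 1.99 * 3 = 4.2500.
mu = exp(4.2500) = 70.1054.

70.1054


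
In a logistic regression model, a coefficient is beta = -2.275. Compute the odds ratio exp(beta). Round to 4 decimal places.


exp(-2.275) = 0.1028.
So the odds ratio is 0.1028.

0.1028


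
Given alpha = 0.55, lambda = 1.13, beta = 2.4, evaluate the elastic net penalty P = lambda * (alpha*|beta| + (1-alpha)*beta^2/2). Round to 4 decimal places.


L1 component = 0.55 * |2.4| = 1.3200.
L2 component = 0.45 * 2.4^2 / 2 = 1.2960.
Penalty = 1.13 * (1.3200 + 1.2960) = 1.13 * 2.6160 = 2.9561.

2.9561


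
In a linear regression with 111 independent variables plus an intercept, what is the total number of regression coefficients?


Total coefficients = number of predictors + 1 (for the intercept).
= 111 + 1 = 112.

112


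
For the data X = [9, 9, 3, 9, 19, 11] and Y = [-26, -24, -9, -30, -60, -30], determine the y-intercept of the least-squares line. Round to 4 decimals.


Compute b1 = -3.1866 from the OLS formula.
With xbar = 10.0000 and ybar = -29.8333, the intercept is:
b0 = -29.8333 - -3.1866 * 10.0000 = 2.0323.

2.0323


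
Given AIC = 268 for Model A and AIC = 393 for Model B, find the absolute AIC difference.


Compute |268 - 393| = 125.
Model A has the smaller AIC.

125


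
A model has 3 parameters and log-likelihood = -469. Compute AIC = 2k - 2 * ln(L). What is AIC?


Compute:
2k = 2*3 = 6.
-2*loglik = -2*(-469) = 938.
AIC = 6 + 938 = 944.

944


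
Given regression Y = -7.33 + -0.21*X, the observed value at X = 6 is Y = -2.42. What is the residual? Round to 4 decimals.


Compute yhat = -7.33 + (-0.21)(6) = -8.5900.
Residual = actual - predicted = -2.42 - -8.5900 = 6.1700.

6.1700


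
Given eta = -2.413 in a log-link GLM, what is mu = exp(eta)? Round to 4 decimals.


mu = exp(eta) = exp(-2.413).
= 0.0895.

0.0895


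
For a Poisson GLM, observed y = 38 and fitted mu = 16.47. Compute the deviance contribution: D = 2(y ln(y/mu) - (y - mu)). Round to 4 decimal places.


y/mu = 38/16.47 = 2.307225 (approx.), and ln(38/16.47) = 0.836046.
y * ln(y/mu) = 38 * 0.836046 = 31.769748.
y - mu = 21.53.
D = 2 * (31.769748 - 21.53) = 20.479496, which rounds to 20.4795.

20.4795


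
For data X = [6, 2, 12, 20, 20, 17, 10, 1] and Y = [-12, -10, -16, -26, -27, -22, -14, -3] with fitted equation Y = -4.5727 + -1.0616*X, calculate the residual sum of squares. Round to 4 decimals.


Compute predicted values, then residuals = yi - yhat_i.
Residuals: [-1.0577, -3.3041, 1.3119, -0.1953, -1.1953, 0.6199, 1.1887, 2.6343].
SSres = sum(residual^2) = 23.9606.

23.9606


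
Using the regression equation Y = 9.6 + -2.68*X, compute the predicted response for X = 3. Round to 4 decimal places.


Substitute X = 3 into the equation:
Y = 9.6 + -2.68 * 3 = 9.6 + -8.0400 = 1.5600.

1.5600


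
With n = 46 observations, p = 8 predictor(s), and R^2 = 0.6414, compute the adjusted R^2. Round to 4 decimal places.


Using the formula:
(1 - 0.6414) = 0.3586.
Multiply by 45/37: 0.3586 * 45 = 16.1370, then 16.1370 / 37 = 0.4361.
Adj R^2 = 1 - 0.4361 = 0.5639.

0.5639


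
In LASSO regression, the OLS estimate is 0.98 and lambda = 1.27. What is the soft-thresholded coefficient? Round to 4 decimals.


Check: |0.98| = 0.98 vs lambda = 1.27.
Since |beta| <= lambda, the coefficient is set to 0.
Soft-thresholded coefficient = 0.0000.

0.0000
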